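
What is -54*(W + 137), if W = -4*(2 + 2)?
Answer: -6534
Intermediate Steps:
W = -16 (W = -4*4 = -16)
-54*(W + 137) = -54*(-16 + 137) = -54*121 = -6534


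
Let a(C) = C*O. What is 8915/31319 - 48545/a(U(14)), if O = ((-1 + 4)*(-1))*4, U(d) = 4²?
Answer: 1522092535/6013248 ≈ 253.12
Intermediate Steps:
U(d) = 16
O = -12 (O = (3*(-1))*4 = -3*4 = -12)
a(C) = -12*C (a(C) = C*(-12) = -12*C)
8915/31319 - 48545/a(U(14)) = 8915/31319 - 48545/((-12*16)) = 8915*(1/31319) - 48545/(-192) = 8915/31319 - 48545*(-1/192) = 8915/31319 + 48545/192 = 1522092535/6013248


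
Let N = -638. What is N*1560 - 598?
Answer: -995878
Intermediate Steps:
N*1560 - 598 = -638*1560 - 598 = -995280 - 598 = -995878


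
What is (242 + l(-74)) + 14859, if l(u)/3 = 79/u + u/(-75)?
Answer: 27936401/1850 ≈ 15101.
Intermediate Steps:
l(u) = 237/u - u/25 (l(u) = 3*(79/u + u/(-75)) = 3*(79/u + u*(-1/75)) = 3*(79/u - u/75) = 237/u - u/25)
(242 + l(-74)) + 14859 = (242 + (237/(-74) - 1/25*(-74))) + 14859 = (242 + (237*(-1/74) + 74/25)) + 14859 = (242 + (-237/74 + 74/25)) + 14859 = (242 - 449/1850) + 14859 = 447251/1850 + 14859 = 27936401/1850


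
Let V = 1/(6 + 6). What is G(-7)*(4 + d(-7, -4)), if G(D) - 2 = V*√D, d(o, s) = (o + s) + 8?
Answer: 2 + I*√7/12 ≈ 2.0 + 0.22048*I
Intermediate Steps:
d(o, s) = 8 + o + s
V = 1/12 ≈ 0.083333
G(D) = 2 + √D/12
G(-7)*(4 + d(-7, -4)) = (2 + √(-7)/12)*(4 + (8 - 7 - 4)) = (2 + (I*√7)/12)*(4 - 3) = (2 + I*√7/12)*1 = 2 + I*√7/12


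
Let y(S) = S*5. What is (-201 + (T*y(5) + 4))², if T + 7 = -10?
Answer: 386884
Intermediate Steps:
T = -17 (T = -7 - 10 = -17)
y(S) = 5*S
(-201 + (T*y(5) + 4))² = (-201 + (-85*5 + 4))² = (-201 + (-17*25 + 4))² = (-201 + (-425 + 4))² = (-201 - 421)² = (-622)² = 386884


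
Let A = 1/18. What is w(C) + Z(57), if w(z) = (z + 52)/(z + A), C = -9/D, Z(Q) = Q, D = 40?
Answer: -15162/61 ≈ -248.56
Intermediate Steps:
A = 1/18 ≈ 0.055556
C = -9/40 ≈ -0.22500
w(z) = (52 + z)/(1/18 + z) (w(z) = (z + 52)/(z + 1/18) = (52 + z)/(1/18 + z))
w(C) + Z(57) = 18*(52 - 9/40)/(1 + 18*(-9/40)) + 57 = 18*(2071/40)/(1 - 81/20) + 57 = 18*(2071/40)/(-61/20) + 57 = 18*(-20/61)*(2071/40) + 57 = -18639/61 + 57 = -15162/61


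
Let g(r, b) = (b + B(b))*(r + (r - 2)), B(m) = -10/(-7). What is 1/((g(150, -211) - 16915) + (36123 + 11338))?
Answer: -7/223344 ≈ -3.1342e-5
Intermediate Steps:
B(m) = 10/7 (B(m) = -10*(-1/7) = 10/7)
g(r, b) = (-2 + 2*r)*(10/7 + b) (g(r, b) = (b + 10/7)*(r + (r - 2)) = (10/7 + b)*(r + (-2 + r)) = (10/7 + b)*(-2 + 2*r) = (-2 + 2*r)*(10/7 + b))
1/((g(150, -211) - 16915) + (36123 + 11338)) = 1/(((-20/7 - 2*(-211) + (20/7)*150 + 2*(-211)*150) - 16915) + (36123 + 11338)) = 1/(((-20/7 + 422 + 3000/7 - 63300) - 16915) + 47461) = 1/((-437166/7 - 16915) + 47461) = 1/(-555571/7 + 47461) = 1/(-223344/7) = -7/223344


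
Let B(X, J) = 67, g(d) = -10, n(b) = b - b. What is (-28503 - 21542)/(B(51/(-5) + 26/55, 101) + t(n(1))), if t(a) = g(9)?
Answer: -50045/57 ≈ -877.98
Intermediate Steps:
n(b) = 0
t(a) = -10
(-28503 - 21542)/(B(51/(-5) + 26/55, 101) + t(n(1))) = (-28503 - 21542)/(67 - 10) = -50045/57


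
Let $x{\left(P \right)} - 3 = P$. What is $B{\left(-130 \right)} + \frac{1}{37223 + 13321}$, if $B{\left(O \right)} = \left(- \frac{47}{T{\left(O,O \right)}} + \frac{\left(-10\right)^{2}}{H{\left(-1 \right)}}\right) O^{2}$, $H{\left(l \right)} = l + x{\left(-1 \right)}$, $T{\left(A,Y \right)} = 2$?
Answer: $\frac{65345810401}{50544} \approx 1.2929 \cdot 10^{6}$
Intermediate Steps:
$x{\left(P \right)} = 3 + P$
$H{\left(l \right)} = 2 + l$ ($H{\left(l \right)} = l + \left(3 - 1\right) = l + 2 = 2 + l$)
$B{\left(O \right)} = \frac{153 O^{2}}{2}$ ($B{\left(O \right)} = \left(- \frac{47}{2} + \frac{\left(-10\right)^{2}}{2 - 1}\right) O^{2} = \left(\left(-47\right) \frac{1}{2} + \frac{100}{1}\right) O^{2} = \left(- \frac{47}{2} + 100 \cdot 1\right) O^{2} = \left(- \frac{47}{2} + 100\right) O^{2} = \frac{153 O^{2}}{2}$)
$B{\left(-130 \right)} + \frac{1}{37223 + 13321} = \frac{153 \left(-130\right)^{2}}{2} + \frac{1}{37223 + 13321} = \frac{153}{2} \cdot 16900 + \frac{1}{50544} = 1292850 + \frac{1}{50544} = \frac{65345810401}{50544}$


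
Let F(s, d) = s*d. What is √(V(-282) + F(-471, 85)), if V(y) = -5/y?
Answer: I*√3183741930/282 ≈ 200.09*I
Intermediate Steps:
F(s, d) = d*s
√(V(-282) + F(-471, 85)) = √(-5/(-282) + 85*(-471)) = √(-5*(-1/282) - 40035) = √(5/282 - 40035) = √(-11289865/282) = I*√3183741930/282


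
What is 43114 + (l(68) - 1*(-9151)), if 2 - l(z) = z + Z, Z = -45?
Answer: 52244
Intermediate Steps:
l(z) = 47 - z (l(z) = 2 - (z - 45) = 2 - (-45 + z) = 2 + (45 - z) = 47 - z)
43114 + (l(68) - 1*(-9151)) = 43114 + ((47 - 1*68) - 1*(-9151)) = 43114 + ((47 - 68) + 9151) = 43114 + (-21 + 9151) = 43114 + 9130 = 52244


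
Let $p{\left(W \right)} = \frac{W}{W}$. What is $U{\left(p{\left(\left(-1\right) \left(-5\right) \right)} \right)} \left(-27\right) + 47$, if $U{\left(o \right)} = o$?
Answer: $20$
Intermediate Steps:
$p{\left(W \right)} = 1$
$U{\left(p{\left(\left(-1\right) \left(-5\right) \right)} \right)} \left(-27\right) + 47 = 1 \left(-27\right) + 47 = -27 + 47 = 20$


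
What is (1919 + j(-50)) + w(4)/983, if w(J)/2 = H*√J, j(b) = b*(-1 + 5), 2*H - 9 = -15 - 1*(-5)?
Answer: 1689775/983 ≈ 1719.0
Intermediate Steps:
H = -½ (H = 9/2 + (-15 - 1*(-5))/2 = 9/2 + (-15 + 5)/2 = 9/2 + (½)*(-10) = 9/2 - 5 = -½ ≈ -0.50000)
j(b) = 4*b (j(b) = b*4 = 4*b)
w(J) = -√J (w(J) = 2*(-√J/2) = -√J)
(1919 + j(-50)) + w(4)/983 = (1919 + 4*(-50)) - √4/983 = (1919 - 200) - 1*2*(1/983) = 1719 - 2*1/983 = 1719 - 2/983 = 1689775/983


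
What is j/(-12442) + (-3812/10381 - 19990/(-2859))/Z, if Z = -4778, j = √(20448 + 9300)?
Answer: -98308841/70903797531 - √7437/6221 ≈ -0.015249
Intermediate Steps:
j = 2*√7437 (j = √29748 = 2*√7437 ≈ 172.48)
j/(-12442) + (-3812/10381 - 19990/(-2859))/Z = (2*√7437)/(-12442) + (-3812/10381 - 19990/(-2859))/(-4778) = (2*√7437)*(-1/12442) + (-3812*1/10381 - 19990*(-1/2859))*(-1/4778) = -√7437/6221 + (-3812/10381 + 19990/2859)*(-1/4778) = -√7437/6221 + (196617682/29679279)*(-1/4778) = -√7437/6221 - 98308841/70903797531 = -98308841/70903797531 - √7437/6221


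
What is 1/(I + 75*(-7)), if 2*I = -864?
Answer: -1/957 ≈ -0.0010449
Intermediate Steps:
I = -432 (I = (1/2)*(-864) = -432)
1/(I + 75*(-7)) = 1/(-432 + 75*(-7)) = 1/(-432 - 525) = 1/(-957) = -1/957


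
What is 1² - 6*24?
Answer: -143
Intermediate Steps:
1² - 6*24 = 1 - 144 = -143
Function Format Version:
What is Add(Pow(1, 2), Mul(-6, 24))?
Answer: -143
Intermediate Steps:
Add(Pow(1, 2), Mul(-6, 24)) = Add(1, -144) = -143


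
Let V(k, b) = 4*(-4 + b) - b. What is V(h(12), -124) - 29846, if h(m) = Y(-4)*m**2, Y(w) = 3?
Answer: -30234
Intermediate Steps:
h(m) = 3*m**2
V(k, b) = -16 + 3*b (V(k, b) = (-16 + 4*b) - b = -16 + 3*b)
V(h(12), -124) - 29846 = (-16 + 3*(-124)) - 29846 = (-16 - 372) - 29846 = -388 - 29846 = -30234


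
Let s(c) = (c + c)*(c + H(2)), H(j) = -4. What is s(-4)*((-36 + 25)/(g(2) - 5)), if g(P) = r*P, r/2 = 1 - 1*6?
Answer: 704/25 ≈ 28.160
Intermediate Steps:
r = -10 (r = 2*(1 - 1*6) = 2*(1 - 6) = 2*(-5) = -10)
g(P) = -10*P
s(c) = 2*c*(-4 + c) (s(c) = (c + c)*(c - 4) = (2*c)*(-4 + c) = 2*c*(-4 + c))
s(-4)*((-36 + 25)/(g(2) - 5)) = (2*(-4)*(-4 - 4))*((-36 + 25)/(-10*2 - 5)) = (2*(-4)*(-8))*(-11/(-20 - 5)) = 64*(-11/(-25)) = 64*(-11*(-1/25)) = 64*(11/25) = 704/25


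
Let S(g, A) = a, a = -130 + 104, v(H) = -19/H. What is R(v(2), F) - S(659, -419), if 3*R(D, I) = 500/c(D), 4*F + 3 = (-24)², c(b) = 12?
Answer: 359/9 ≈ 39.889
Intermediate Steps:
a = -26
S(g, A) = -26
F = 573/4 (F = -¾ + (¼)*(-24)² = -¾ + (¼)*576 = -¾ + 144 = 573/4 ≈ 143.25)
R(D, I) = 125/9 (R(D, I) = (500/12)/3 = (500*(1/12))/3 = (⅓)*(125/3) = 125/9)
R(v(2), F) - S(659, -419) = 125/9 - 1*(-26) = 125/9 + 26 = 359/9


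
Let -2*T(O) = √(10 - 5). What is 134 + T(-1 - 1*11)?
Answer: 134 - √5/2 ≈ 132.88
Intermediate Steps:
T(O) = -√5/2 (T(O) = -√(10 - 5)/2 = -√5/2)
134 + T(-1 - 1*11) = 134 - √5/2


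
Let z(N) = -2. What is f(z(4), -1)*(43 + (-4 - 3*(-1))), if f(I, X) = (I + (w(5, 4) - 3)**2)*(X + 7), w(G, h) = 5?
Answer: 504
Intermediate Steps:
f(I, X) = (4 + I)*(7 + X) (f(I, X) = (I + (5 - 3)**2)*(X + 7) = (I + 2**2)*(7 + X) = (I + 4)*(7 + X) = (4 + I)*(7 + X))
f(z(4), -1)*(43 + (-4 - 3*(-1))) = (28 + 4*(-1) + 7*(-2) - 2*(-1))*(43 + (-4 - 3*(-1))) = (28 - 4 - 14 + 2)*(43 + (-4 + 3)) = 12*(43 - 1) = 12*42 = 504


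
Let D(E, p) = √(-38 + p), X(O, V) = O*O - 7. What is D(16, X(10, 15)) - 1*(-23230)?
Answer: 23230 + √55 ≈ 23237.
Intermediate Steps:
X(O, V) = -7 + O² (X(O, V) = O² - 7 = -7 + O²)
D(16, X(10, 15)) - 1*(-23230) = √(-38 + (-7 + 10²)) - 1*(-23230) = √(-38 + (-7 + 100)) + 23230 = √(-38 + 93) + 23230 = √55 + 23230 = 23230 + √55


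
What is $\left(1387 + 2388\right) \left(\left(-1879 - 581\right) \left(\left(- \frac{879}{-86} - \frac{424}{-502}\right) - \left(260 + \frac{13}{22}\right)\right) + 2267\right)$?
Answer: $\frac{276123003843275}{118723} \approx 2.3258 \cdot 10^{9}$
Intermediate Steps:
$\left(1387 + 2388\right) \left(\left(-1879 - 581\right) \left(\left(- \frac{879}{-86} - \frac{424}{-502}\right) - \left(260 + \frac{13}{22}\right)\right) + 2267\right) = 3775 \left(- 2460 \left(\left(\left(-879\right) \left(- \frac{1}{86}\right) - - \frac{212}{251}\right) - \frac{5733}{22}\right) + 2267\right) = 3775 \left(- 2460 \left(\left(\frac{879}{86} + \frac{212}{251}\right) - \frac{5733}{22}\right) + 2267\right) = 3775 \left(- 2460 \left(\frac{238861}{21586} - \frac{5733}{22}\right) + 2267\right) = 3775 \left(\left(-2460\right) \left(- \frac{29624399}{118723}\right) + 2267\right) = 3775 \left(\frac{72876021540}{118723} + 2267\right) = 3775 \cdot \frac{73145166581}{118723} = \frac{276123003843275}{118723}$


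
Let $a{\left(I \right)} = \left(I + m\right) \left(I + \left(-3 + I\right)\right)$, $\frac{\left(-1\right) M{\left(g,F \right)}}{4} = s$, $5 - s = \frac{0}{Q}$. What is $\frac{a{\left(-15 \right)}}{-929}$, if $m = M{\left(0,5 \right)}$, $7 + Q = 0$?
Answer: $- \frac{1155}{929} \approx -1.2433$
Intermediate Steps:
$Q = -7$ ($Q = -7 + 0 = -7$)
$s = 5$ ($s = 5 - \frac{0}{-7} = 5 - 0 \left(- \frac{1}{7}\right) = 5 - 0 = 5 + 0 = 5$)
$M{\left(g,F \right)} = -20$ ($M{\left(g,F \right)} = \left(-4\right) 5 = -20$)
$m = -20$
$a{\left(I \right)} = \left(-20 + I\right) \left(-3 + 2 I\right)$ ($a{\left(I \right)} = \left(I - 20\right) \left(I + \left(-3 + I\right)\right) = \left(-20 + I\right) \left(-3 + 2 I\right)$)
$\frac{a{\left(-15 \right)}}{-929} = \frac{60 - -645 + 2 \left(-15\right)^{2}}{-929} = \left(60 + 645 + 2 \cdot 225\right) \left(- \frac{1}{929}\right) = \left(60 + 645 + 450\right) \left(- \frac{1}{929}\right) = 1155 \left(- \frac{1}{929}\right) = - \frac{1155}{929}$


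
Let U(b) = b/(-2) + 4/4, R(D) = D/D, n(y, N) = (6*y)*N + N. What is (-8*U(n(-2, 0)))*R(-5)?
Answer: -8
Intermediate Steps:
n(y, N) = N + 6*N*y (n(y, N) = 6*N*y + N = N + 6*N*y)
R(D) = 1
U(b) = 1 - b/2 (U(b) = b*(-½) + 4*(¼) = -b/2 + 1 = 1 - b/2)
(-8*U(n(-2, 0)))*R(-5) = -8*(1 - 0*(1 + 6*(-2)))*1 = -8*(1 - 0*(1 - 12))*1 = -8*(1 - 0*(-11))*1 = -8*(1 - ½*0)*1 = -8*(1 + 0)*1 = -8*1*1 = -8*1 = -8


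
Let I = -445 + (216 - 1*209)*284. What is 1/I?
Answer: 1/1543 ≈ 0.00064809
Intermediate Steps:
I = 1543 (I = -445 + (216 - 209)*284 = -445 + 7*284 = -445 + 1988 = 1543)
1/I = 1/1543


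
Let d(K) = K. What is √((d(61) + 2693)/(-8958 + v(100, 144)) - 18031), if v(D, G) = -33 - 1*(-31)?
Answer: I*√5654617990/560 ≈ 134.28*I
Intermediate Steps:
v(D, G) = -2 (v(D, G) = -33 + 31 = -2)
√((d(61) + 2693)/(-8958 + v(100, 144)) - 18031) = √((61 + 2693)/(-8958 - 2) - 18031) = √(2754/(-8960) - 18031) = √(2754*(-1/8960) - 18031) = √(-1377/4480 - 18031) = √(-80780257/4480) = I*√5654617990/560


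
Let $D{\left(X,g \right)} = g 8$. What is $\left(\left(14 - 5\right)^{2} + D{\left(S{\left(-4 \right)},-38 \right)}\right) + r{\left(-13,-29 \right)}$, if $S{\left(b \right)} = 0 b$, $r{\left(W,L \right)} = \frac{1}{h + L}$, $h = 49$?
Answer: $- \frac{4459}{20} \approx -222.95$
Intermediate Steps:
$r{\left(W,L \right)} = \frac{1}{49 + L}$
$S{\left(b \right)} = 0$
$D{\left(X,g \right)} = 8 g$
$\left(\left(14 - 5\right)^{2} + D{\left(S{\left(-4 \right)},-38 \right)}\right) + r{\left(-13,-29 \right)} = \left(\left(14 - 5\right)^{2} + 8 \left(-38\right)\right) + \frac{1}{49 - 29} = \left(9^{2} - 304\right) + \frac{1}{20} = \left(81 - 304\right) + \frac{1}{20} = -223 + \frac{1}{20} = - \frac{4459}{20}$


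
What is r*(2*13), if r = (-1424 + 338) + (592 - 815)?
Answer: -34034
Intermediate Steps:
r = -1309 (r = -1086 - 223 = -1309)
r*(2*13) = -2618*13 = -1309*26 = -34034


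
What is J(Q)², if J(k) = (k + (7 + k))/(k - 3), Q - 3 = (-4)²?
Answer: 2025/256 ≈ 7.9102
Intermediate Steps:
Q = 19 (Q = 3 + (-4)² = 3 + 16 = 19)
J(k) = (7 + 2*k)/(-3 + k)
J(Q)² = ((7 + 2*19)/(-3 + 19))² = ((7 + 38)/16)² = ((1/16)*45)² = (45/16)² = 2025/256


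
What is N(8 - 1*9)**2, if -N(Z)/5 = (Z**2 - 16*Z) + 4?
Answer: 11025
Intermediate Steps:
N(Z) = -20 - 5*Z**2 + 80*Z (N(Z) = -5*((Z**2 - 16*Z) + 4) = -5*(4 + Z**2 - 16*Z) = -20 - 5*Z**2 + 80*Z)
N(8 - 1*9)**2 = (-20 - 5*(8 - 1*9)**2 + 80*(8 - 1*9))**2 = (-20 - 5*(8 - 9)**2 + 80*(8 - 9))**2 = (-20 - 5*(-1)**2 + 80*(-1))**2 = (-20 - 5*1 - 80)**2 = (-20 - 5 - 80)**2 = (-105)**2 = 11025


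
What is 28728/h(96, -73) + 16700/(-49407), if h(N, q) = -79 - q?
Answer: -236577416/49407 ≈ -4788.3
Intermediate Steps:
28728/h(96, -73) + 16700/(-49407) = 28728/(-79 - 1*(-73)) + 16700/(-49407) = 28728/(-79 + 73) + 16700*(-1/49407) = 28728/(-6) - 16700/49407 = 28728*(-⅙) - 16700/49407 = -4788 - 16700/49407 = -236577416/49407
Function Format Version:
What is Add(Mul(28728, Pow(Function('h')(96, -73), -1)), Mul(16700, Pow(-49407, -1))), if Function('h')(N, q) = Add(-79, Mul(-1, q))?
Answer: Rational(-236577416, 49407) ≈ -4788.3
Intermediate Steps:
Add(Mul(28728, Pow(Function('h')(96, -73), -1)), Mul(16700, Pow(-49407, -1))) = Add(Mul(28728, Pow(Add(-79, Mul(-1, -73)), -1)), Mul(16700, Pow(-49407, -1))) = Add(Mul(28728, Pow(Add(-79, 73), -1)), Mul(16700, Rational(-1, 49407))) = Add(Mul(28728, Pow(-6, -1)), Rational(-16700, 49407)) = Add(Mul(28728, Rational(-1, 6)), Rational(-16700, 49407)) = Add(-4788, Rational(-16700, 49407)) = Rational(-236577416, 49407)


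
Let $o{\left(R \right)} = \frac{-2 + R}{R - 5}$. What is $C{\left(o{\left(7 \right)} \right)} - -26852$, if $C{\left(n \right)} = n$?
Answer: $\frac{53709}{2} \approx 26855.0$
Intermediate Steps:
$o{\left(R \right)} = \frac{-2 + R}{-5 + R}$
$C{\left(o{\left(7 \right)} \right)} - -26852 = \frac{-2 + 7}{-5 + 7} - -26852 = \frac{1}{2} \cdot 5 + 26852 = \frac{5}{2} + 26852 = \frac{53709}{2}$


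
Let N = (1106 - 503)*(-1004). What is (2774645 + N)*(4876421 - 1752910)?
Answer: 6775623137063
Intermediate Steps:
N = -605412 (N = 603*(-1004) = -605412)
(2774645 + N)*(4876421 - 1752910) = (2774645 - 605412)*(4876421 - 1752910) = 2169233*3123511 = 6775623137063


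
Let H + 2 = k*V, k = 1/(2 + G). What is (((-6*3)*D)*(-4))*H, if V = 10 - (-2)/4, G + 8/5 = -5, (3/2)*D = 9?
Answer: -42552/23 ≈ -1850.1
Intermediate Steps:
D = 6 (D = (⅔)*9 = 6)
G = -33/5 (G = -8/5 - 5 = -33/5 ≈ -6.6000)
V = 21/2 (V = 10 - (-2)/4 = 10 - 1*(-½) = 10 + ½ = 21/2 ≈ 10.500)
k = -5/23 (k = 1/(2 - 33/5) = 1/(-23/5) = -5/23 ≈ -0.21739)
H = -197/46 (H = -2 - 5/23*21/2 = -2 - 105/46 = -197/46 ≈ -4.2826)
(((-6*3)*D)*(-4))*H = ((-6*3*6)*(-4))*(-197/46) = (-18*6*(-4))*(-197/46) = -108*(-4)*(-197/46) = 432*(-197/46) = -42552/23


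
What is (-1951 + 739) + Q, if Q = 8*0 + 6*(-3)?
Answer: -1230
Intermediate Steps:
Q = -18 (Q = 0 - 18 = -18)
(-1951 + 739) + Q = (-1951 + 739) - 18 = -1212 - 18 = -1230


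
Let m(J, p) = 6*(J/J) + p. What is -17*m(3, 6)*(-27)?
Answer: 5508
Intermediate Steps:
m(J, p) = 6 + p (m(J, p) = 6*1 + p = 6 + p)
-17*m(3, 6)*(-27) = -17*(6 + 6)*(-27) = -17*12*(-27) = -204*(-27) = 5508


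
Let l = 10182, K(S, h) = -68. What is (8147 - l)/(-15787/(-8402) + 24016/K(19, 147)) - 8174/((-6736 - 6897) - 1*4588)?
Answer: 5706395538836/914279289609 ≈ 6.2414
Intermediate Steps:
(8147 - l)/(-15787/(-8402) + 24016/K(19, 147)) - 8174/((-6736 - 6897) - 1*4588) = (8147 - 1*10182)/(-15787/(-8402) + 24016/(-68)) - 8174/((-6736 - 6897) - 1*4588) = (8147 - 10182)/(-15787*(-1/8402) + 24016*(-1/68)) - 8174/(-13633 - 4588) = -2035/(15787/8402 - 6004/17) - 8174/(-18221) = -2035/(-50177229/142834) - 8174*(-1/18221) = -2035*(-142834/50177229) + 8174/18221 = 290667190/50177229 + 8174/18221 = 5706395538836/914279289609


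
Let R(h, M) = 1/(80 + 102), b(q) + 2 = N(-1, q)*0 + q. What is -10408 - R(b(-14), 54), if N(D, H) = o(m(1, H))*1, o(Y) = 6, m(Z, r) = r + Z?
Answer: -1894257/182 ≈ -10408.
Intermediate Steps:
m(Z, r) = Z + r
N(D, H) = 6 (N(D, H) = 6*1 = 6)
b(q) = -2 + q (b(q) = -2 + (6*0 + q) = -2 + (0 + q) = -2 + q)
R(h, M) = 1/182
-10408 - R(b(-14), 54) = -10408 - 1*1/182 = -10408 - 1/182 = -1894257/182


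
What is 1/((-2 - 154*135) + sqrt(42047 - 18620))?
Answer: -20792/432283837 - 3*sqrt(2603)/432283837 ≈ -4.8452e-5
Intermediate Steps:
1/((-2 - 154*135) + sqrt(42047 - 18620)) = 1/((-2 - 20790) + sqrt(23427)) = 1/(-20792 + 3*sqrt(2603))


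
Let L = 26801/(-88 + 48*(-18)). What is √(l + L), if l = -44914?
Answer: 9*I*√125713742/476 ≈ 212.0*I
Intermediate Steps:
L = -26801/952 (L = 26801/(-88 - 864) = 26801/(-952) = 26801*(-1/952) = -26801/952 ≈ -28.152)
√(l + L) = √(-44914 - 26801/952) = √(-42784929/952) = 9*I*√125713742/476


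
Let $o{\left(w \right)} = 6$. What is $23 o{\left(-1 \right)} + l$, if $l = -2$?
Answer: $136$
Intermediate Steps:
$23 o{\left(-1 \right)} + l = 23 \cdot 6 - 2 = 138 - 2 = 136$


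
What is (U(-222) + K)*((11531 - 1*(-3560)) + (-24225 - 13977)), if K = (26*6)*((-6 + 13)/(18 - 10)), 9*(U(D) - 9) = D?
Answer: -16755475/6 ≈ -2.7926e+6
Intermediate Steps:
U(D) = 9 + D/9
K = 273/2 (K = 156*(7/8) = 273/2 ≈ 136.50)
(U(-222) + K)*((11531 - 1*(-3560)) + (-24225 - 13977)) = ((9 + (⅑)*(-222)) + 273/2)*((11531 - 1*(-3560)) + (-24225 - 13977)) = ((9 - 74/3) + 273/2)*((11531 + 3560) - 38202) = (-47/3 + 273/2)*(15091 - 38202) = (725/6)*(-23111) = -16755475/6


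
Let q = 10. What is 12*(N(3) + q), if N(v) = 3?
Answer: 156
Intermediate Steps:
12*(N(3) + q) = 12*(3 + 10) = 12*13 = 156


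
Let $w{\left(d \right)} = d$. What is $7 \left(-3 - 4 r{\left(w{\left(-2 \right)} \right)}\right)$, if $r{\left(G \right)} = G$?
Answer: $35$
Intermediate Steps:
$7 \left(-3 - 4 r{\left(w{\left(-2 \right)} \right)}\right) = 7 \left(-3 - -8\right) = 7 \left(-3 + 8\right) = 7 \cdot 5 = 35$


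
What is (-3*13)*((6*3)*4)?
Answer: -2808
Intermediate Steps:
(-3*13)*((6*3)*4) = -702*4 = -39*72 = -2808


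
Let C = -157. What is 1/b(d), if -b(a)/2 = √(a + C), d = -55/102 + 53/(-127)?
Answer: I*√26506073226/4092338 ≈ 0.039783*I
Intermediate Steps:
d = -12391/12954 (d = -55*1/102 + 53*(-1/127) = -55/102 - 53/127 = -12391/12954 ≈ -0.95654)
b(a) = -2*√(-157 + a) (b(a) = -2*√(a - 157) = -2*√(-157 + a))
1/b(d) = 1/(-2*√(-157 - 12391/12954)) = 1/(-I*√26506073226/6477) = I*√26506073226/4092338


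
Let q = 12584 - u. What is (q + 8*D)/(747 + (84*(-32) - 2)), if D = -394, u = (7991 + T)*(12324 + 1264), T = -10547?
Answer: -34740360/1943 ≈ -17880.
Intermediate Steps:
u = -34730928 (u = (7991 - 10547)*(12324 + 1264) = -2556*13588 = -34730928)
q = 34743512 (q = 12584 - 1*(-34730928) = 12584 + 34730928 = 34743512)
(q + 8*D)/(747 + (84*(-32) - 2)) = (34743512 + 8*(-394))/(747 + (84*(-32) - 2)) = (34743512 - 3152)/(747 + (-2688 - 2)) = 34740360/(747 - 2690) = 34740360/(-1943) = 34740360*(-1/1943) = -34740360/1943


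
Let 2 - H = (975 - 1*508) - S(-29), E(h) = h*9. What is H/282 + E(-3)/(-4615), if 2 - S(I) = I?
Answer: -997648/650715 ≈ -1.5332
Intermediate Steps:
E(h) = 9*h
S(I) = 2 - I
H = -434 (H = 2 - ((975 - 1*508) - (2 - 1*(-29))) = 2 - ((975 - 508) - (2 + 29)) = 2 - (467 - 1*31) = 2 - (467 - 31) = 2 - 1*436 = 2 - 436 = -434)
H/282 + E(-3)/(-4615) = -434/282 + (9*(-3))/(-4615) = -434*1/282 - 27*(-1/4615) = -217/141 + 27/4615 = -997648/650715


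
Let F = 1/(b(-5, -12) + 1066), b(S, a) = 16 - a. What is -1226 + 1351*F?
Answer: -1339893/1094 ≈ -1224.8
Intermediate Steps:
F = 1/1094 (F = 1/((16 - 1*(-12)) + 1066) = 1/((16 + 12) + 1066) = 1/(28 + 1066) = 1/1094 ≈ 0.00091408)
-1226 + 1351*F = -1226 + 1351*(1/1094) = -1226 + 1351/1094 = -1339893/1094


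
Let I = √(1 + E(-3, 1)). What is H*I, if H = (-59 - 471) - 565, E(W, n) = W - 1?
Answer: -1095*I*√3 ≈ -1896.6*I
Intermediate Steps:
E(W, n) = -1 + W
H = -1095 (H = -530 - 565 = -1095)
I = I*√3 (I = √(1 + (-1 - 3)) = √(1 - 4) = √(-3) = I*√3 ≈ 1.732*I)
H*I = -1095*I*√3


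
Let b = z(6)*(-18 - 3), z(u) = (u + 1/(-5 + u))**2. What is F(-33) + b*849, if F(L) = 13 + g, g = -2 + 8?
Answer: -873602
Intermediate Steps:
g = 6
b = -1029 (b = ((1 + 6**2 - 5*6)**2/(-5 + 6)**2)*(-18 - 3) = ((1 + 36 - 30)**2/1**2)*(-21) = (1*7**2)*(-21) = (1*49)*(-21) = 49*(-21) = -1029)
F(L) = 19 (F(L) = 13 + 6 = 19)
F(-33) + b*849 = 19 - 1029*849 = 19 - 873621 = -873602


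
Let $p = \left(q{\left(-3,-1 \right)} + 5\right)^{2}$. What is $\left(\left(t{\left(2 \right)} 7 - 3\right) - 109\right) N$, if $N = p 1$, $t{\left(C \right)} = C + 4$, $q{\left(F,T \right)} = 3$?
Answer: $-4480$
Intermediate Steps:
$t{\left(C \right)} = 4 + C$
$p = 64$ ($p = \left(3 + 5\right)^{2} = 8^{2} = 64$)
$N = 64$ ($N = 64 \cdot 1 = 64$)
$\left(\left(t{\left(2 \right)} 7 - 3\right) - 109\right) N = \left(\left(\left(4 + 2\right) 7 - 3\right) - 109\right) 64 = \left(\left(6 \cdot 7 - 3\right) - 109\right) 64 = \left(\left(42 - 3\right) - 109\right) 64 = \left(39 - 109\right) 64 = \left(-70\right) 64 = -4480$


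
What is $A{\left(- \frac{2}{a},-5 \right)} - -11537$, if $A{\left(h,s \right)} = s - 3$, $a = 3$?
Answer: $11529$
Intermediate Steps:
$A{\left(h,s \right)} = -3 + s$
$A{\left(- \frac{2}{a},-5 \right)} - -11537 = \left(-3 - 5\right) - -11537 = -8 + 11537 = 11529$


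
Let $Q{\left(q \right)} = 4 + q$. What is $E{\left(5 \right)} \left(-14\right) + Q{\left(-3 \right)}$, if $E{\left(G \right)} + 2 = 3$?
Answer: $-13$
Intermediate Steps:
$E{\left(G \right)} = 1$ ($E{\left(G \right)} = -2 + 3 = 1$)
$E{\left(5 \right)} \left(-14\right) + Q{\left(-3 \right)} = 1 \left(-14\right) + \left(4 - 3\right) = -14 + 1 = -13$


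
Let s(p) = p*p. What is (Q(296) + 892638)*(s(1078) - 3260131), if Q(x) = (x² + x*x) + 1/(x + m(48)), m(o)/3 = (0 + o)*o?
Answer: -16149101972905167/7208 ≈ -2.2404e+12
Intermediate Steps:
s(p) = p²
m(o) = 3*o² (m(o) = 3*((0 + o)*o) = 3*(o*o) = 3*o²)
Q(x) = 1/(6912 + x) + 2*x² (Q(x) = (x² + x*x) + 1/(x + 3*48²) = (x² + x²) + 1/(x + 3*2304) = 2*x² + 1/(x + 6912) = 2*x² + 1/(6912 + x) = 1/(6912 + x) + 2*x²)
(Q(296) + 892638)*(s(1078) - 3260131) = ((1 + 2*296³ + 13824*296²)/(6912 + 296) + 892638)*(1078² - 3260131) = ((1 + 2*25934336 + 13824*87616)/7208 + 892638)*(1162084 - 3260131) = ((1 + 51868672 + 1211203584)/7208 + 892638)*(-2098047) = ((1/7208)*1263072257 + 892638)*(-2098047) = (1263072257/7208 + 892638)*(-2098047) = (7697206961/7208)*(-2098047) = -16149101972905167/7208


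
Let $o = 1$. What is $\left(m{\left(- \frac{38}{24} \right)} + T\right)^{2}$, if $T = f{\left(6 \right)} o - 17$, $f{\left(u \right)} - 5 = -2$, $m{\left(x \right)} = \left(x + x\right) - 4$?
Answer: $\frac{16129}{36} \approx 448.03$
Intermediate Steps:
$m{\left(x \right)} = -4 + 2 x$ ($m{\left(x \right)} = 2 x - 4 = -4 + 2 x$)
$f{\left(u \right)} = 3$ ($f{\left(u \right)} = 5 - 2 = 3$)
$T = -14$ ($T = 3 \cdot 1 - 17 = 3 - 17 = -14$)
$\left(m{\left(- \frac{38}{24} \right)} + T\right)^{2} = \left(\left(-4 + 2 \left(- \frac{38}{24}\right)\right) - 14\right)^{2} = \left(\left(-4 + 2 \left(\left(-38\right) \frac{1}{24}\right)\right) - 14\right)^{2} = \left(\left(-4 + 2 \left(- \frac{19}{12}\right)\right) - 14\right)^{2} = \left(\left(-4 - \frac{19}{6}\right) - 14\right)^{2} = \left(- \frac{43}{6} - 14\right)^{2} = \left(- \frac{127}{6}\right)^{2} = \frac{16129}{36}$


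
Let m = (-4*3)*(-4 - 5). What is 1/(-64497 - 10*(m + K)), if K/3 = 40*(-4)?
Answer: -1/60777 ≈ -1.6454e-5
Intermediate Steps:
K = -480 (K = 3*(40*(-4)) = 3*(-160) = -480)
m = 108 (m = -12*(-9) = 108)
1/(-64497 - 10*(m + K)) = 1/(-64497 - 10*(108 - 480)) = 1/(-64497 - 10*(-372)) = 1/(-64497 + 3720) = 1/(-60777) = -1/60777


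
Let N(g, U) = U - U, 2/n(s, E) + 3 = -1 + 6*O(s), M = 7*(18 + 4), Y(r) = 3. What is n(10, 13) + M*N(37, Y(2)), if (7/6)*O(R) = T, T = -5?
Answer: -7/104 ≈ -0.067308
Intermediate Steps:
O(R) = -30/7 (O(R) = (6/7)*(-5) = -30/7)
M = 154 (M = 7*22 = 154)
n(s, E) = -7/104 (n(s, E) = 2/(-3 + (-1 + 6*(-30/7))) = 2/(-3 + (-1 - 180/7)) = 2/(-3 - 187/7) = 2/(-208/7) = 2*(-7/208) = -7/104)
N(g, U) = 0
n(10, 13) + M*N(37, Y(2)) = -7/104 + 154*0 = -7/104 + 0 = -7/104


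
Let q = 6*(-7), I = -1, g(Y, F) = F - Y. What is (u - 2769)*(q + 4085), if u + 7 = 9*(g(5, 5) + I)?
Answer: -11259755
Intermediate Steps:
u = -16 (u = -7 + 9*((5 - 1*5) - 1) = -7 + 9*((5 - 5) - 1) = -7 + 9*(0 - 1) = -7 + 9*(-1) = -7 - 9 = -16)
q = -42
(u - 2769)*(q + 4085) = (-16 - 2769)*(-42 + 4085) = -2785*4043 = -11259755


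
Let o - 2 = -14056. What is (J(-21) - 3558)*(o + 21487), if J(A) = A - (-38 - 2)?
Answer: -26305387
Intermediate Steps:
o = -14054 (o = 2 - 14056 = -14054)
J(A) = 40 + A (J(A) = A - 1*(-40) = A + 40 = 40 + A)
(J(-21) - 3558)*(o + 21487) = ((40 - 21) - 3558)*(-14054 + 21487) = (19 - 3558)*7433 = -3539*7433 = -26305387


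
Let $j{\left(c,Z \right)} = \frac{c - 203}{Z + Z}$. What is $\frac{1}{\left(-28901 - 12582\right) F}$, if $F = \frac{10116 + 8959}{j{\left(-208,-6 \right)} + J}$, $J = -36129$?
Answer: $\frac{144379}{3165152900} \approx 4.5615 \cdot 10^{-5}$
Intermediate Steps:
$j{\left(c,Z \right)} = \frac{-203 + c}{2 Z}$
$F = - \frac{76300}{144379}$ ($F = \frac{10116 + 8959}{\frac{-203 - 208}{2 \left(-6\right)} - 36129} = \frac{19075}{\frac{1}{2} \left(- \frac{1}{6}\right) \left(-411\right) - 36129} = \frac{19075}{\frac{137}{4} - 36129} = \frac{19075}{- \frac{144379}{4}} = 19075 \left(- \frac{4}{144379}\right) = - \frac{76300}{144379} \approx -0.52847$)
$\frac{1}{\left(-28901 - 12582\right) F} = \frac{1}{\left(-28901 - 12582\right) \left(- \frac{76300}{144379}\right)} = \frac{1}{-41483} \left(- \frac{144379}{76300}\right) = \left(- \frac{1}{41483}\right) \left(- \frac{144379}{76300}\right) = \frac{144379}{3165152900}$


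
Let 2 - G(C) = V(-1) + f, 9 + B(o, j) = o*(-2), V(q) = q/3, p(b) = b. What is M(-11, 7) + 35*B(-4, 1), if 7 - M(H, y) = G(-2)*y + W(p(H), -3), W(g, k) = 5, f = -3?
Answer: -211/3 ≈ -70.333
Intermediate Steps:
V(q) = q/3 (V(q) = q*(1/3) = q/3)
B(o, j) = -9 - 2*o (B(o, j) = -9 + o*(-2) = -9 - 2*o)
G(C) = 16/3 (G(C) = 2 - ((1/3)*(-1) - 3) = 2 - (-1/3 - 3) = 2 - 1*(-10/3) = 2 + 10/3 = 16/3)
M(H, y) = 2 - 16*y/3 (M(H, y) = 7 - (16*y/3 + 5) = 7 - (5 + 16*y/3) = 7 + (-5 - 16*y/3) = 2 - 16*y/3)
M(-11, 7) + 35*B(-4, 1) = (2 - 16/3*7) + 35*(-9 - 2*(-4)) = (2 - 112/3) + 35*(-9 + 8) = -106/3 + 35*(-1) = -106/3 - 35 = -211/3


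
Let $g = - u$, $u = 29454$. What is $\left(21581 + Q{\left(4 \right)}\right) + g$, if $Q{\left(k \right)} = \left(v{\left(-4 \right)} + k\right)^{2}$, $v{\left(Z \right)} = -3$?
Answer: $-7872$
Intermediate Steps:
$g = -29454$ ($g = \left(-1\right) 29454 = -29454$)
$Q{\left(k \right)} = \left(-3 + k\right)^{2}$
$\left(21581 + Q{\left(4 \right)}\right) + g = \left(21581 + \left(-3 + 4\right)^{2}\right) - 29454 = \left(21581 + 1^{2}\right) - 29454 = \left(21581 + 1\right) - 29454 = 21582 - 29454 = -7872$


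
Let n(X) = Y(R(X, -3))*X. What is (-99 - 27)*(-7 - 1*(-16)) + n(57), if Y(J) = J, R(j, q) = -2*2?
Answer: -1362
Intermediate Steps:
R(j, q) = -4
n(X) = -4*X
(-99 - 27)*(-7 - 1*(-16)) + n(57) = (-99 - 27)*(-7 - 1*(-16)) - 4*57 = -126*(-7 + 16) - 228 = -126*9 - 228 = -1134 - 228 = -1362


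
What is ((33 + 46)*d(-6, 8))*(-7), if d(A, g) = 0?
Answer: 0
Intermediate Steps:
((33 + 46)*d(-6, 8))*(-7) = ((33 + 46)*0)*(-7) = (79*0)*(-7) = 0*(-7) = 0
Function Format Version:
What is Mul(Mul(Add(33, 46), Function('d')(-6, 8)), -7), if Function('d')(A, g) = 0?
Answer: 0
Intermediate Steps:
Mul(Mul(Add(33, 46), Function('d')(-6, 8)), -7) = Mul(Mul(Add(33, 46), 0), -7) = Mul(Mul(79, 0), -7) = Mul(0, -7) = 0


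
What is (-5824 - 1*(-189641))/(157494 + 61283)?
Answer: 183817/218777 ≈ 0.84020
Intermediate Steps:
(-5824 - 1*(-189641))/(157494 + 61283) = (-5824 + 189641)/218777 = 183817*(1/218777) = 183817/218777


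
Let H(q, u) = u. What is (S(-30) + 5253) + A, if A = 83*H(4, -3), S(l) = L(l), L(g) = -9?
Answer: 4995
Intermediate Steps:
S(l) = -9
A = -249 (A = 83*(-3) = -249)
(S(-30) + 5253) + A = (-9 + 5253) - 249 = 5244 - 249 = 4995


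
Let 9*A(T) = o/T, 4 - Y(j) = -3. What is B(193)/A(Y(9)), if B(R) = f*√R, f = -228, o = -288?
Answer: 399*√193/8 ≈ 692.89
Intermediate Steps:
Y(j) = 7 (Y(j) = 4 - 1*(-3) = 4 + 3 = 7)
B(R) = -228*√R
A(T) = -32/T (A(T) = (-288/T)/9 = -32/T)
B(193)/A(Y(9)) = (-228*√193)/((-32/7)) = (-228*√193)/((-32*⅐)) = (-228*√193)/(-32/7) = -228*√193*(-7/32) = 399*√193/8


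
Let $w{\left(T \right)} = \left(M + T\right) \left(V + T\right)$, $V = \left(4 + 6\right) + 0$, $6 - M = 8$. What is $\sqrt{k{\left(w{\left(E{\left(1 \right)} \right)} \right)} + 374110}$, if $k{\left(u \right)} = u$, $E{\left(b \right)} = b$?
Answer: $\sqrt{374099} \approx 611.64$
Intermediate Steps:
$M = -2$ ($M = 6 - 8 = -2$)
$V = 10$ ($V = 10 + 0 = 10$)
$w{\left(T \right)} = \left(-2 + T\right) \left(10 + T\right)$
$\sqrt{k{\left(w{\left(E{\left(1 \right)} \right)} \right)} + 374110} = \sqrt{\left(-20 + 1^{2} + 8 \cdot 1\right) + 374110} = \sqrt{\left(-20 + 1 + 8\right) + 374110} = \sqrt{-11 + 374110} = \sqrt{374099}$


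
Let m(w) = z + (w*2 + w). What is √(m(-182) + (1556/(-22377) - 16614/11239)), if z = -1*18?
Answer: I*√35770776597140967762/251495103 ≈ 23.781*I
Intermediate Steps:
z = -18
m(w) = -18 + 3*w (m(w) = -18 + (w*2 + w) = -18 + (2*w + w) = -18 + 3*w)
√(m(-182) + (1556/(-22377) - 16614/11239)) = √((-18 + 3*(-182)) + (1556/(-22377) - 16614/11239)) = √((-18 - 546) + (1556*(-1/22377) - 16614*1/11239)) = √(-564 + (-1556/22377 - 16614/11239)) = √(-564 - 389259362/251495103) = √(-142232497454/251495103) = I*√35770776597140967762/251495103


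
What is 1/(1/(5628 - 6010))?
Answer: -382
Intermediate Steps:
1/(1/(5628 - 6010)) = 1/(1/(-382)) = 1/(-1/382) = -382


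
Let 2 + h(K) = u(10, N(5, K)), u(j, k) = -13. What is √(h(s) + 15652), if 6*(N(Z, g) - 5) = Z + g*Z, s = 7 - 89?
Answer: √15637 ≈ 125.05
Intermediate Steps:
s = -82
N(Z, g) = 5 + Z/6 + Z*g/6 (N(Z, g) = 5 + (Z + g*Z)/6 = 5 + (Z + Z*g)/6 = 5 + (Z/6 + Z*g/6) = 5 + Z/6 + Z*g/6)
h(K) = -15 (h(K) = -2 - 13 = -15)
√(h(s) + 15652) = √(-15 + 15652) = √15637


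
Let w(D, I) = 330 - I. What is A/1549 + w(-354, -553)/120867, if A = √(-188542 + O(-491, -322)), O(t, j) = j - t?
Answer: 883/120867 + I*√188373/1549 ≈ 0.0073055 + 0.28019*I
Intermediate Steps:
A = I*√188373 (A = √(-188542 + (-322 - 1*(-491))) = √(-188542 + (-322 + 491)) = √(-188542 + 169) = √(-188373) = I*√188373 ≈ 434.02*I)
A/1549 + w(-354, -553)/120867 = (I*√188373)/1549 + (330 - 1*(-553))/120867 = (I*√188373)*(1/1549) + (330 + 553)*(1/120867) = I*√188373/1549 + 883*(1/120867) = I*√188373/1549 + 883/120867 = 883/120867 + I*√188373/1549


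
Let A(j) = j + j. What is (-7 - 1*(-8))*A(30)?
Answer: 60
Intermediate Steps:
A(j) = 2*j
(-7 - 1*(-8))*A(30) = (-7 - 1*(-8))*(2*30) = (-7 + 8)*60 = 1*60 = 60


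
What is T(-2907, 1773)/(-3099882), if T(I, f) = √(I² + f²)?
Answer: -3*√143138/1033294 ≈ -0.0010984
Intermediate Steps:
T(-2907, 1773)/(-3099882) = √((-2907)² + 1773²)/(-3099882) = √(8450649 + 3143529)*(-1/3099882) = √11594178*(-1/3099882) = (9*√143138)*(-1/3099882) = -3*√143138/1033294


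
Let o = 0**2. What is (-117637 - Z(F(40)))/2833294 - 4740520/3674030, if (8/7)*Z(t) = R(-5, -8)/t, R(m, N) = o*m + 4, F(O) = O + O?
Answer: -221815822411661/166553714477120 ≈ -1.3318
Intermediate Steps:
F(O) = 2*O
o = 0
R(m, N) = 4 (R(m, N) = 0*m + 4 = 0 + 4 = 4)
Z(t) = 7/(2*t) (Z(t) = 7*(4/t)/8 = 7/(2*t))
(-117637 - Z(F(40)))/2833294 - 4740520/3674030 = (-117637 - 7/(2*(2*40)))/2833294 - 4740520/3674030 = (-117637 - 7/(2*80))*(1/2833294) - 4740520*1/3674030 = (-117637 - 7/(2*80))*(1/2833294) - 474052/367403 = (-117637 - 1*7/160)*(1/2833294) - 474052/367403 = (-117637 - 7/160)*(1/2833294) - 474052/367403 = -18821927/160*1/2833294 - 474052/367403 = -18821927/453327040 - 474052/367403 = -221815822411661/166553714477120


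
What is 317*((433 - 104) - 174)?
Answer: 49135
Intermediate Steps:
317*((433 - 104) - 174) = 317*(329 - 174) = 317*155 = 49135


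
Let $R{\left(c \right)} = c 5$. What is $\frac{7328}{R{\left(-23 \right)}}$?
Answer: $- \frac{7328}{115} \approx -63.722$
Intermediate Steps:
$R{\left(c \right)} = 5 c$
$\frac{7328}{R{\left(-23 \right)}} = \frac{7328}{5 \left(-23\right)} = \frac{7328}{-115} = 7328 \left(- \frac{1}{115}\right) = - \frac{7328}{115}$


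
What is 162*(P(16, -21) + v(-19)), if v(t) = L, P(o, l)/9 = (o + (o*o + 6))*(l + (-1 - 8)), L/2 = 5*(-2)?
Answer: -12162960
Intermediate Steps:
L = -20 (L = 2*(5*(-2)) = 2*(-10) = -20)
P(o, l) = 9*(-9 + l)*(6 + o + o²) (P(o, l) = 9*((o + (o*o + 6))*(l + (-1 - 8))) = 9*((o + (o² + 6))*(l - 9)) = 9*((o + (6 + o²))*(-9 + l)) = 9*((6 + o + o²)*(-9 + l)) = 9*((-9 + l)*(6 + o + o²)) = 9*(-9 + l)*(6 + o + o²))
v(t) = -20
162*(P(16, -21) + v(-19)) = 162*((-486 - 81*16 - 81*16² + 54*(-21) + 9*(-21)*16 + 9*(-21)*16²) - 20) = 162*((-486 - 1296 - 81*256 - 1134 - 3024 + 9*(-21)*256) - 20) = 162*((-486 - 1296 - 20736 - 1134 - 3024 - 48384) - 20) = 162*(-75060 - 20) = 162*(-75080) = -12162960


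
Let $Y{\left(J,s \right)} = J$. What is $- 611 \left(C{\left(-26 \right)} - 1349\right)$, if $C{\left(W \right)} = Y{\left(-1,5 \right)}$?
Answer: $824850$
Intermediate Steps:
$C{\left(W \right)} = -1$
$- 611 \left(C{\left(-26 \right)} - 1349\right) = - 611 \left(-1 - 1349\right) = \left(-611\right) \left(-1350\right) = 824850$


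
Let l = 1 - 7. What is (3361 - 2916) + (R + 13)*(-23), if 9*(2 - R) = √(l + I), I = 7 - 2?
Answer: 100 + 23*I/9 ≈ 100.0 + 2.5556*I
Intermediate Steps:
I = 5
l = -6
R = 2 - I/9 (R = 2 - √(-6 + 5)/9 = 2 - I/9 ≈ 2.0 - 0.11111*I)
(3361 - 2916) + (R + 13)*(-23) = (3361 - 2916) + ((2 - I/9) + 13)*(-23) = 445 + (15 - I/9)*(-23) = 445 + (-345 + 23*I/9) = 100 + 23*I/9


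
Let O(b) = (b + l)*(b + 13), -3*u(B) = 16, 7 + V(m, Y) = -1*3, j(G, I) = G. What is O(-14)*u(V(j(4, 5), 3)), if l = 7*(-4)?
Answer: -224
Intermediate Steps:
l = -28
V(m, Y) = -10 (V(m, Y) = -7 - 1*3 = -7 - 3 = -10)
u(B) = -16/3 (u(B) = -1/3*16 = -16/3)
O(b) = (-28 + b)*(13 + b) (O(b) = (b - 28)*(b + 13) = (-28 + b)*(13 + b))
O(-14)*u(V(j(4, 5), 3)) = (-364 + (-14)**2 - 15*(-14))*(-16/3) = (-364 + 196 + 210)*(-16/3) = 42*(-16/3) = -224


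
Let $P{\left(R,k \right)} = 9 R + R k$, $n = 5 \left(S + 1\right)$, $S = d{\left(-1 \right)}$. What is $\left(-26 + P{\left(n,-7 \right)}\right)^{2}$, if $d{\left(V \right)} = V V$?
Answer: $36$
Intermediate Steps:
$d{\left(V \right)} = V^{2}$
$S = 1$ ($S = \left(-1\right)^{2} = 1$)
$n = 10$ ($n = 5 \left(1 + 1\right) = 5 \cdot 2 = 10$)
$\left(-26 + P{\left(n,-7 \right)}\right)^{2} = \left(-26 + 10 \left(9 - 7\right)\right)^{2} = \left(-26 + 10 \cdot 2\right)^{2} = \left(-26 + 20\right)^{2} = \left(-6\right)^{2} = 36$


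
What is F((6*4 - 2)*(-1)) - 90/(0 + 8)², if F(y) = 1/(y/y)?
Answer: -13/32 ≈ -0.40625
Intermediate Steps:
F(y) = 1 (F(y) = 1/1 = 1)
F((6*4 - 2)*(-1)) - 90/(0 + 8)² = 1 - 90/(0 + 8)² = 1 - 90*(1/8)² = 1 - 90*(⅛)² = 1 - 90*1/64 = 1 - 45/32 = -13/32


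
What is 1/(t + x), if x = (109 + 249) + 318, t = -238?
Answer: 1/438 ≈ 0.0022831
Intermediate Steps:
x = 676 (x = 358 + 318 = 676)
1/(t + x) = 1/(-238 + 676) = 1/438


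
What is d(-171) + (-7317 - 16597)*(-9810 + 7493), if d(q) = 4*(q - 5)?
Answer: 55408034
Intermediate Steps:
d(q) = -20 + 4*q (d(q) = 4*(-5 + q) = -20 + 4*q)
d(-171) + (-7317 - 16597)*(-9810 + 7493) = (-20 + 4*(-171)) + (-7317 - 16597)*(-9810 + 7493) = (-20 - 684) - 23914*(-2317) = -704 + 55408738 = 55408034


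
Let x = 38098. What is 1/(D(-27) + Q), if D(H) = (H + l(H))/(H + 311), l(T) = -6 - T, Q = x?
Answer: 142/5409913 ≈ 2.6248e-5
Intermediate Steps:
Q = 38098
D(H) = -6/(311 + H) (D(H) = (H + (-6 - H))/(H + 311) = -6/(311 + H))
1/(D(-27) + Q) = 1/(-6/(311 - 27) + 38098) = 1/(-6/284 + 38098) = 1/(-6*1/284 + 38098) = 1/(-3/142 + 38098) = 1/(5409913/142) = 142/5409913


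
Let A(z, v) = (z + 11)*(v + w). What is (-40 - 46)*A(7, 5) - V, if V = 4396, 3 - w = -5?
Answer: -24520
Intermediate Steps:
w = 8 (w = 3 - 1*(-5) = 3 + 5 = 8)
A(z, v) = (8 + v)*(11 + z) (A(z, v) = (z + 11)*(v + 8) = (11 + z)*(8 + v) = (8 + v)*(11 + z))
(-40 - 46)*A(7, 5) - V = (-40 - 46)*(88 + 8*7 + 11*5 + 5*7) - 1*4396 = -86*(88 + 56 + 55 + 35) - 4396 = -86*234 - 4396 = -20124 - 4396 = -24520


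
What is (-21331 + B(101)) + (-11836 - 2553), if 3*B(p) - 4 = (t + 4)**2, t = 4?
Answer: -107092/3 ≈ -35697.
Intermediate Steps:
B(p) = 68/3 (B(p) = 4/3 + (4 + 4)**2/3 = 4/3 + (1/3)*8**2 = 4/3 + (1/3)*64 = 4/3 + 64/3 = 68/3)
(-21331 + B(101)) + (-11836 - 2553) = (-21331 + 68/3) + (-11836 - 2553) = -63925/3 - 14389 = -107092/3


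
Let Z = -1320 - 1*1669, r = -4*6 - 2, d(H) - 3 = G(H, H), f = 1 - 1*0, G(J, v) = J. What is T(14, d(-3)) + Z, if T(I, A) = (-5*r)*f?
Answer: -2859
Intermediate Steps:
f = 1 (f = 1 + 0 = 1)
d(H) = 3 + H
r = -26 (r = -24 - 2 = -26)
T(I, A) = 130 (T(I, A) = -5*(-26)*1 = 130*1 = 130)
Z = -2989 (Z = -1320 - 1669 = -2989)
T(14, d(-3)) + Z = 130 - 2989 = -2859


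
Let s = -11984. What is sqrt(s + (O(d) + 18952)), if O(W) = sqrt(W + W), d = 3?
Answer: sqrt(6968 + sqrt(6)) ≈ 83.489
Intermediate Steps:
O(W) = sqrt(2)*sqrt(W) (O(W) = sqrt(2*W) = sqrt(2)*sqrt(W))
sqrt(s + (O(d) + 18952)) = sqrt(-11984 + (sqrt(2)*sqrt(3) + 18952)) = sqrt(-11984 + (sqrt(6) + 18952)) = sqrt(-11984 + (18952 + sqrt(6))) = sqrt(6968 + sqrt(6))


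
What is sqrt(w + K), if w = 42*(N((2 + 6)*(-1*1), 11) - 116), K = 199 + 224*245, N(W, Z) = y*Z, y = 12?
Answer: sqrt(55751) ≈ 236.12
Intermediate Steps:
N(W, Z) = 12*Z
K = 55079 (K = 199 + 54880 = 55079)
w = 672 (w = 42*(12*11 - 116) = 42*(132 - 116) = 42*16 = 672)
sqrt(w + K) = sqrt(672 + 55079) = sqrt(55751)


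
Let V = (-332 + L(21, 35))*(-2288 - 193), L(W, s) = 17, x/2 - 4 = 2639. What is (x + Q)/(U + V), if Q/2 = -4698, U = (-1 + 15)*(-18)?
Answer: -1370/260421 ≈ -0.0052607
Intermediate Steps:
x = 5286 (x = 8 + 2*2639 = 8 + 5278 = 5286)
U = -252 (U = 14*(-18) = -252)
Q = -9396 (Q = 2*(-4698) = -9396)
V = 781515 (V = (-332 + 17)*(-2288 - 193) = -315*(-2481) = 781515)
(x + Q)/(U + V) = (5286 - 9396)/(-252 + 781515) = -4110/781263 = -4110*1/781263 = -1370/260421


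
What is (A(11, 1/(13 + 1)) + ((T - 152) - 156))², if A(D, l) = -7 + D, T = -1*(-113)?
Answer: 36481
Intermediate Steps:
T = 113
(A(11, 1/(13 + 1)) + ((T - 152) - 156))² = ((-7 + 11) + ((113 - 152) - 156))² = (4 + (-39 - 156))² = (4 - 195)² = (-191)² = 36481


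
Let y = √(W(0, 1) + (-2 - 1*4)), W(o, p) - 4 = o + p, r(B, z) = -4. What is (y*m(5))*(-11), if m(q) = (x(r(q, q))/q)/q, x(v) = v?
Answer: 44*I/25 ≈ 1.76*I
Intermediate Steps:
W(o, p) = 4 + o + p (W(o, p) = 4 + (o + p) = 4 + o + p)
y = I (y = √((4 + 0 + 1) + (-2 - 1*4)) = √(5 + (-2 - 4)) = √(5 - 6) = √(-1) = I ≈ 1.0*I)
m(q) = -4/q² (m(q) = (-4/q)/q = -4/q²)
(y*m(5))*(-11) = (I*(-4/5²))*(-11) = (I*(-4*1/25))*(-11) = (I*(-4/25))*(-11) = -4*I/25*(-11) = 44*I/25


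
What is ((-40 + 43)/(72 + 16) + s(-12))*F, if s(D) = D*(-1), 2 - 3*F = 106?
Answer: -4589/11 ≈ -417.18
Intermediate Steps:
F = -104/3 (F = ⅔ - ⅓*106 = ⅔ - 106/3 = -104/3 ≈ -34.667)
s(D) = -D
((-40 + 43)/(72 + 16) + s(-12))*F = ((-40 + 43)/(72 + 16) - 1*(-12))*(-104/3) = (3/88 + 12)*(-104/3) = (1059/88)*(-104/3) = -4589/11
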